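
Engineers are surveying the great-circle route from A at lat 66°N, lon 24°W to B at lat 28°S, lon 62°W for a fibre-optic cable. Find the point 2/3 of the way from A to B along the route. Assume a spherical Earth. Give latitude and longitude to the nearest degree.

The haversine formula gives a central angle δ ≈ 1.717 rad (98.4°) between the endpoints.
Interpolate at f = 2/3 with slerp weights a = sin((1−f)δ)/sin δ ≈ 0.548, b = sin(fδ)/sin δ ≈ 0.920.
p = a·p₁ + b·p₂ ≈ (0.585, -0.808, 0.068); φ = arcsin(p_z) ≈ 3.90°, λ = atan2(p_y, p_x) ≈ -54.10°.

≈ lat 4°N, lon 54°W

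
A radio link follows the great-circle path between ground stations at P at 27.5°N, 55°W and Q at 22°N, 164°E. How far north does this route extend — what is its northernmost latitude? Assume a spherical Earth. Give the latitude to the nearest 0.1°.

≈ 54.2°N

The great circle lies in the plane with unit normal n̂ = (p₁ × p₂)/|p₁ × p₂|.
Here n̂_z ≈ -0.585; the vertex latitude is φ_max = arccos|n̂_z| ≈ 54.2°.
Check via Clairaut: cos φ_max = |cos φ₁| · sin C = cos(27.5°)·sin(41.3°) ≈ 0.585, again giving ≈ 54.2°.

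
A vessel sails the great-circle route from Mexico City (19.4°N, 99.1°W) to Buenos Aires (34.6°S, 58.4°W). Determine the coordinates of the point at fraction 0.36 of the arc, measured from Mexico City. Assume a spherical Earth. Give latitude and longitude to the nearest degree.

≈ (0°N, 85°W)

Convert each endpoint to a unit vector on the sphere (x = cos φ cos λ, y = cos φ sin λ, z = sin φ).
The central angle between the endpoints is δ = arccos(p₁·p₂) ≈ 1.159 rad (66.4°).
Interpolate at f = 0.36 with slerp weights a = sin((1−f)δ)/sin δ ≈ 0.737, b = sin(fδ)/sin δ ≈ 0.442.
p = a·p₁ + b·p₂ ≈ (0.081, -0.997, -0.006); φ = arcsin(p_z) ≈ -0.36°, λ = atan2(p_y, p_x) ≈ -85.37°.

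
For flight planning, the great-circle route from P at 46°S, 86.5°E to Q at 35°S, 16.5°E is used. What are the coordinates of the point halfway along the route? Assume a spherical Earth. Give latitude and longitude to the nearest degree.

Write both endpoints as unit vectors p₁, p₂ with components (cos φ cos λ, cos φ sin λ, sin φ).
The central angle between the endpoints is δ = arccos(p₁·p₂) ≈ 0.918 rad (52.6°).
Interpolate at f = 1/2 with slerp weights a = sin((1−f)δ)/sin δ ≈ 0.558, b = sin(fδ)/sin δ ≈ 0.558.
p = a·p₁ + b·p₂ ≈ (0.462, 0.516, -0.721); φ = arcsin(p_z) ≈ -46.15°, λ = atan2(p_y, p_x) ≈ 48.20°.

≈ 46°S, 48°E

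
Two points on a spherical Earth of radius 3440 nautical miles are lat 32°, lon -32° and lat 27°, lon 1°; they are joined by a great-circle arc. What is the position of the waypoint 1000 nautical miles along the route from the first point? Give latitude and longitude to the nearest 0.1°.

≈ lat 30.1°, lon -12.6°

From cos δ = sin φ₁ sin φ₂ + cos φ₁ cos φ₂ cos Δλ, the central angle is δ ≈ 0.507 rad (29.0°). The total great-circle distance is δ·R ≈ 0.507 × 3440 ≈ 1743 nmi, so the target fraction is f = 1000/1743 ≈ 0.574.
Interpolate at f ≈ 0.574 with slerp weights a = sin((1−f)δ)/sin δ ≈ 0.442, b = sin(fδ)/sin δ ≈ 0.590.
p = a·p₁ + b·p₂ ≈ (0.844, -0.189, 0.502); φ = arcsin(p_z) ≈ 30.14°, λ = atan2(p_y, p_x) ≈ -12.65°.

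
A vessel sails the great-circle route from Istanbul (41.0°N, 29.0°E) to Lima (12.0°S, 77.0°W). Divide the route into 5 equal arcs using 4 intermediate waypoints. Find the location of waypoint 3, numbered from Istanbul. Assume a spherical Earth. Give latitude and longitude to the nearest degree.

≈ 16°N, 43°W

The haversine formula gives a central angle δ ≈ 1.918 rad (109.9°) between the endpoints.
Interpolate at f = 3/5 with slerp weights a = sin((1−f)δ)/sin δ ≈ 0.738, b = sin(fδ)/sin δ ≈ 0.971.
p = a·p₁ + b·p₂ ≈ (0.701, -0.655, 0.282); φ = arcsin(p_z) ≈ 16.40°, λ = atan2(p_y, p_x) ≈ -43.08°.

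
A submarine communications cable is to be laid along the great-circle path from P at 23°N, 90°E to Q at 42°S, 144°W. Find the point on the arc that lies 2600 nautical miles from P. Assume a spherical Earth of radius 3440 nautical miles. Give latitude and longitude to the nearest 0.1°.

≈ 5.2°S, 123.6°E

Write both endpoints as unit vectors p₁, p₂ with components (cos φ cos λ, cos φ sin λ, sin φ).
The central angle between the endpoints is δ = arccos(p₁·p₂) ≈ 2.296 rad (131.6°). The total great-circle distance is δ·R ≈ 2.296 × 3440 ≈ 7899 nmi, so the target fraction is f = 2600/7899 ≈ 0.329.
Interpolate at f ≈ 0.329 with slerp weights a = sin((1−f)δ)/sin δ ≈ 1.336, b = sin(fδ)/sin δ ≈ 0.917.
p = a·p₁ + b·p₂ ≈ (-0.551, 0.829, -0.091); φ = arcsin(p_z) ≈ -5.25°, λ = atan2(p_y, p_x) ≈ 123.61°.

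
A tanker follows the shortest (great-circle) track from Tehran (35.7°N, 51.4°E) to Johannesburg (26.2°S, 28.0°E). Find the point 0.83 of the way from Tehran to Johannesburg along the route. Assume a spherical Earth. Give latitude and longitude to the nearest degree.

Convert each endpoint to a unit vector on the sphere (x = cos φ cos λ, y = cos φ sin λ, z = sin φ).
The central angle between the endpoints is δ = arccos(p₁·p₂) ≈ 1.147 rad (65.7°).
Interpolate at f = 0.83 with slerp weights a = sin((1−f)δ)/sin δ ≈ 0.213, b = sin(fδ)/sin δ ≈ 0.894.
p = a·p₁ + b·p₂ ≈ (0.816, 0.511, -0.271); φ = arcsin(p_z) ≈ -15.69°, λ = atan2(p_y, p_x) ≈ 32.08°.

≈ 16°S, 32°E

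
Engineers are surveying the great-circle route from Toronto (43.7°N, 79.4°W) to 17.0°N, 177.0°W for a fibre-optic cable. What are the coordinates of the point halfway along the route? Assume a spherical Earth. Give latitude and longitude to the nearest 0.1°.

Write both endpoints as unit vectors p₁, p₂ with components (cos φ cos λ, cos φ sin λ, sin φ).
The central angle between the endpoints is δ = arccos(p₁·p₂) ≈ 1.460 rad (83.7°).
Interpolate at f = 1/2 with slerp weights a = sin((1−f)δ)/sin δ ≈ 0.671, b = sin(fδ)/sin δ ≈ 0.671.
p = a·p₁ + b·p₂ ≈ (-0.552, -0.510, 0.660); φ = arcsin(p_z) ≈ 41.28°, λ = atan2(p_y, p_x) ≈ -137.22°.

≈ 41.3°N, 137.2°W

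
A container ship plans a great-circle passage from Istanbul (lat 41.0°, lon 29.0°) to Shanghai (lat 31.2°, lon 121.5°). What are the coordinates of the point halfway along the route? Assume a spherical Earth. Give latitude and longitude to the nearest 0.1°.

≈ lat 46.5°, lon 79.0°

Convert each endpoint to a unit vector on the sphere (x = cos φ cos λ, y = cos φ sin λ, z = sin φ).
The central angle between the endpoints is δ = arccos(p₁·p₂) ≈ 1.254 rad (71.8°).
Interpolate at f = 1/2 with slerp weights a = sin((1−f)δ)/sin δ ≈ 0.617, b = sin(fδ)/sin δ ≈ 0.617.
p = a·p₁ + b·p₂ ≈ (0.132, 0.676, 0.725); φ = arcsin(p_z) ≈ 46.46°, λ = atan2(p_y, p_x) ≈ 78.99°.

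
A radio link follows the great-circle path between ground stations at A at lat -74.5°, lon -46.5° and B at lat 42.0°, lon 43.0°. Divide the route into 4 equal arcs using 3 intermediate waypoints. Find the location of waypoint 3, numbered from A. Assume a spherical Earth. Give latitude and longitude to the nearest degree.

Write both endpoints as unit vectors p₁, p₂ with components (cos φ cos λ, cos φ sin λ, sin φ).
The central angle between the endpoints is δ = arccos(p₁·p₂) ≈ 2.269 rad (130.0°).
Interpolate at f = 3/4 with slerp weights a = sin((1−f)δ)/sin δ ≈ 0.702, b = sin(fδ)/sin δ ≈ 1.295.
p = a·p₁ + b·p₂ ≈ (0.833, 0.520, 0.190); φ = arcsin(p_z) ≈ 10.96°, λ = atan2(p_y, p_x) ≈ 31.99°.

≈ lat 11°, lon 32°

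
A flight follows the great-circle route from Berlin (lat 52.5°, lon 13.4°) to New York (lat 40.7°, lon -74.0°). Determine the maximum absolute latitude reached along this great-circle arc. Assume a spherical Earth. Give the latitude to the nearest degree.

≈ 57°

The great circle lies in the plane with unit normal n̂ = (p₁ × p₂)/|p₁ × p₂|.
Here n̂_z ≈ -0.547; the vertex latitude is φ_max = arccos|n̂_z| ≈ 56.8°.
Check via Clairaut: cos φ_max = |cos φ₁| · sin C = cos(52.5°)·sin(64.0°) ≈ 0.547, again giving ≈ 56.8°.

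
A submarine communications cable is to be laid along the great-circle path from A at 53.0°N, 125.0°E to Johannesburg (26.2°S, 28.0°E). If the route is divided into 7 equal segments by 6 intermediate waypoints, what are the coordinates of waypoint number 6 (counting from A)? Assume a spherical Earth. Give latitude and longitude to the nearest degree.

The haversine formula gives a central angle δ ≈ 2.002 rad (114.7°) between the endpoints.
Interpolate at f = 6/7 with slerp weights a = sin((1−f)δ)/sin δ ≈ 0.311, b = sin(fδ)/sin δ ≈ 1.089.
p = a·p₁ + b·p₂ ≈ (0.756, 0.612, -0.233); φ = arcsin(p_z) ≈ -13.46°, λ = atan2(p_y, p_x) ≈ 39.00°.

≈ 13°S, 39°E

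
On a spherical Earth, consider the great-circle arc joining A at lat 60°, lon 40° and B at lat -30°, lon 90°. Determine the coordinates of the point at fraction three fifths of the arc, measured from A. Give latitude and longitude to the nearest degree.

Convert each endpoint to a unit vector on the sphere (x = cos φ cos λ, y = cos φ sin λ, z = sin φ).
The central angle between the endpoints is δ = arccos(p₁·p₂) ≈ 1.726 rad (98.9°).
Interpolate at f = 3/5 with slerp weights a = sin((1−f)δ)/sin δ ≈ 0.645, b = sin(fδ)/sin δ ≈ 0.871.
p = a·p₁ + b·p₂ ≈ (0.247, 0.961, 0.123); φ = arcsin(p_z) ≈ 7.06°, λ = atan2(p_y, p_x) ≈ 75.59°.

≈ lat 7°, lon 76°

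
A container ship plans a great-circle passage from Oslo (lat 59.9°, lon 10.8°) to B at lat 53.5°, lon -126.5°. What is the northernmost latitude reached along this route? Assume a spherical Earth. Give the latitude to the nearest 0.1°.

The great circle lies in the plane with unit normal n̂ = (p₁ × p₂)/|p₁ × p₂|.
Here n̂_z ≈ -0.230; the vertex latitude is φ_max = arccos|n̂_z| ≈ 76.7°.
Check via Clairaut: cos φ_max = |cos φ₁| · sin C = cos(59.9°)·sin(27.3°) ≈ 0.230, again giving ≈ 76.7°.

≈ 76.7°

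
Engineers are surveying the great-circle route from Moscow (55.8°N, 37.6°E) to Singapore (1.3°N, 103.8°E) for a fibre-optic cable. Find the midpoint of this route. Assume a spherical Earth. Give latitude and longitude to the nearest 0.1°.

Write both endpoints as unit vectors p₁, p₂ with components (cos φ cos λ, cos φ sin λ, sin φ).
The central angle between the endpoints is δ = arccos(p₁·p₂) ≈ 1.323 rad (75.8°).
Interpolate at f = 1/2 with slerp weights a = sin((1−f)δ)/sin δ ≈ 0.634, b = sin(fδ)/sin δ ≈ 0.634.
p = a·p₁ + b·p₂ ≈ (0.131, 0.832, 0.538); φ = arcsin(p_z) ≈ 32.58°, λ = atan2(p_y, p_x) ≈ 81.05°.

≈ 32.6°N, 81.1°E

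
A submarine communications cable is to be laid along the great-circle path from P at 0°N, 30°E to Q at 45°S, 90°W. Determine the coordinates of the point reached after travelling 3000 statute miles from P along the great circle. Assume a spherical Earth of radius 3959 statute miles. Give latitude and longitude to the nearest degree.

≈ 31°S, 2°W

Write both endpoints as unit vectors p₁, p₂ with components (cos φ cos λ, cos φ sin λ, sin φ).
The central angle between the endpoints is δ = arccos(p₁·p₂) ≈ 1.932 rad (110.7°). The total great-circle distance is δ·R ≈ 1.932 × 3959 ≈ 7649 mi, so the target fraction is f = 3000/7649 ≈ 0.392.
Interpolate at f ≈ 0.392 with slerp weights a = sin((1−f)δ)/sin δ ≈ 0.986, b = sin(fδ)/sin δ ≈ 0.735.
p = a·p₁ + b·p₂ ≈ (0.854, -0.026, -0.520); φ = arcsin(p_z) ≈ -31.30°, λ = atan2(p_y, p_x) ≈ -1.78°.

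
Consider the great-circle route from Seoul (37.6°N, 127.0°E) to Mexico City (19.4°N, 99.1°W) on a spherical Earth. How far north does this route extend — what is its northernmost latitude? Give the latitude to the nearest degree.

≈ 55°N

The great circle lies in the plane with unit normal n̂ = (p₁ × p₂)/|p₁ × p₂|.
Here n̂_z ≈ +0.567; the vertex latitude is φ_max = arccos|n̂_z| ≈ 55.4°.
Check via Clairaut: cos φ_max = |cos φ₁| · sin C = cos(37.6°)·sin(45.7°) ≈ 0.567, again giving ≈ 55.4°.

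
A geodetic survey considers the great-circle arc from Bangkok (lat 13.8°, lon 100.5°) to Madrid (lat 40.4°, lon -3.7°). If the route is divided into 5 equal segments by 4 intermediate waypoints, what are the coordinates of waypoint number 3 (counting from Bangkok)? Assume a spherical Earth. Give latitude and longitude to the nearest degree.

Write both endpoints as unit vectors p₁, p₂ with components (cos φ cos λ, cos φ sin λ, sin φ).
The central angle between the endpoints is δ = arccos(p₁·p₂) ≈ 1.598 rad (91.5°).
Interpolate at f = 3/5 with slerp weights a = sin((1−f)δ)/sin δ ≈ 0.597, b = sin(fδ)/sin δ ≈ 0.819.
p = a·p₁ + b·p₂ ≈ (0.517, 0.529, 0.673); φ = arcsin(p_z) ≈ 42.29°, λ = atan2(p_y, p_x) ≈ 45.71°.

≈ lat 42°, lon 46°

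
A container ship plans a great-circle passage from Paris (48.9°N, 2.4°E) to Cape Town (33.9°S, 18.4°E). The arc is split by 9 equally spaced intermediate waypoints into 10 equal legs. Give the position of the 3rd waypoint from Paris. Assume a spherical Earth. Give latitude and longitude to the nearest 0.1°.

The haversine formula gives a central angle δ ≈ 1.466 rad (84.0°) between the endpoints.
Interpolate at f = 3/10 with slerp weights a = sin((1−f)δ)/sin δ ≈ 0.860, b = sin(fδ)/sin δ ≈ 0.428.
p = a·p₁ + b·p₂ ≈ (0.902, 0.136, 0.409); φ = arcsin(p_z) ≈ 24.16°, λ = atan2(p_y, p_x) ≈ 8.56°.

≈ 24.2°N, 8.6°E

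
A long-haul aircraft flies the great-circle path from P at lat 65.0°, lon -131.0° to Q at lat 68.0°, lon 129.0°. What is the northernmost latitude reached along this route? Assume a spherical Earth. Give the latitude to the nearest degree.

The great circle lies in the plane with unit normal n̂ = (p₁ × p₂)/|p₁ × p₂|.
Here n̂_z ≈ -0.268; the vertex latitude is φ_max = arccos|n̂_z| ≈ 74.5°.
Check via Clairaut: cos φ_max = |cos φ₁| · sin C = cos(65.0°)·sin(39.3°) ≈ 0.268, again giving ≈ 74.5°.

≈ 74°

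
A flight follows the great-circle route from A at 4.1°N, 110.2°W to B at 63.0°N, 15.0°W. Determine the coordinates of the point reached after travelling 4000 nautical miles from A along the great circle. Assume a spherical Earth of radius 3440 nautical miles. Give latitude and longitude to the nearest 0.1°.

≈ 57.7°N, 59.3°W

Convert each endpoint to a unit vector on the sphere (x = cos φ cos λ, y = cos φ sin λ, z = sin φ).
The central angle between the endpoints is δ = arccos(p₁·p₂) ≈ 1.548 rad (88.7°). The total great-circle distance is δ·R ≈ 1.548 × 3440 ≈ 5326 nmi, so the target fraction is f = 4000/5326 ≈ 0.751.
Interpolate at f ≈ 0.751 with slerp weights a = sin((1−f)δ)/sin δ ≈ 0.376, b = sin(fδ)/sin δ ≈ 0.918.
p = a·p₁ + b·p₂ ≈ (0.273, -0.460, 0.845); φ = arcsin(p_z) ≈ 57.67°, λ = atan2(p_y, p_x) ≈ -59.29°.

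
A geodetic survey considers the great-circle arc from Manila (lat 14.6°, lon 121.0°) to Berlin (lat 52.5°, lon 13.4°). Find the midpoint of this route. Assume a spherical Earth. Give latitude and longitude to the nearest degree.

Write both endpoints as unit vectors p₁, p₂ with components (cos φ cos λ, cos φ sin λ, sin φ).
The central angle between the endpoints is δ = arccos(p₁·p₂) ≈ 1.549 rad (88.7°).
Interpolate at f = 1/2 with slerp weights a = sin((1−f)δ)/sin δ ≈ 0.700, b = sin(fδ)/sin δ ≈ 0.700.
p = a·p₁ + b·p₂ ≈ (0.066, 0.679, 0.731); φ = arcsin(p_z) ≈ 46.99°, λ = atan2(p_y, p_x) ≈ 84.48°.

≈ lat 47°, lon 84°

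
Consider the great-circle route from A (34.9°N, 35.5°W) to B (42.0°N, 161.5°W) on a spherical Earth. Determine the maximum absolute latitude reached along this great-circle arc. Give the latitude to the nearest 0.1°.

The great circle lies in the plane with unit normal n̂ = (p₁ × p₂)/|p₁ × p₂|.
Here n̂_z ≈ -0.493; the vertex latitude is φ_max = arccos|n̂_z| ≈ 60.4°.

≈ 60.4°N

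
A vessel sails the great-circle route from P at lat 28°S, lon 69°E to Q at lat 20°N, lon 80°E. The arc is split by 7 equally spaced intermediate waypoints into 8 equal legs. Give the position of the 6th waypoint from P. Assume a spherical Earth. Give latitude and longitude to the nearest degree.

≈ lat 8°N, lon 77°E

Convert each endpoint to a unit vector on the sphere (x = cos φ cos λ, y = cos φ sin λ, z = sin φ).
The central angle between the endpoints is δ = arccos(p₁·p₂) ≈ 0.858 rad (49.2°).
Interpolate at f = 6/8 with slerp weights a = sin((1−f)δ)/sin δ ≈ 0.281, b = sin(fδ)/sin δ ≈ 0.793.
p = a·p₁ + b·p₂ ≈ (0.218, 0.966, 0.139); φ = arcsin(p_z) ≈ 8.00°, λ = atan2(p_y, p_x) ≈ 77.26°.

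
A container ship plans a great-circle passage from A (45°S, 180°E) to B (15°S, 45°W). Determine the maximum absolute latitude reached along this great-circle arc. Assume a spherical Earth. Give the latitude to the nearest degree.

The great circle lies in the plane with unit normal n̂ = (p₁ × p₂)/|p₁ × p₂|.
Here n̂_z ≈ +0.506; the vertex latitude is φ_max = arccos|n̂_z| ≈ 59.6°.

≈ 60°S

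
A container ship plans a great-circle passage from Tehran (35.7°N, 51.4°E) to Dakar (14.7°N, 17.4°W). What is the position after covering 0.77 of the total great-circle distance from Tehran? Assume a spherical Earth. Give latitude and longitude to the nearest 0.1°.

From cos δ = sin φ₁ sin φ₂ + cos φ₁ cos φ₂ cos Δλ, the central angle is δ ≈ 1.124 rad (64.4°).
Interpolate at f = 0.77 with slerp weights a = sin((1−f)δ)/sin δ ≈ 0.283, b = sin(fδ)/sin δ ≈ 0.844.
p = a·p₁ + b·p₂ ≈ (0.923, -0.064, 0.380); φ = arcsin(p_z) ≈ 22.31°, λ = atan2(p_y, p_x) ≈ -3.99°.

≈ (22.3°N, 4.0°W)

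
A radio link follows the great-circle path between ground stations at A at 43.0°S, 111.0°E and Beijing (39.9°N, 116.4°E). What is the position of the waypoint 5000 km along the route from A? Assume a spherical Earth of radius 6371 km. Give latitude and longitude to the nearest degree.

≈ 2°N, 114°E

From cos δ = sin φ₁ sin φ₂ + cos φ₁ cos φ₂ cos Δλ, the central angle is δ ≈ 1.449 rad (83.0°). The total great-circle distance is δ·R ≈ 1.449 × 6371 ≈ 9234 km, so the target fraction is f = 5000/9234 ≈ 0.541.
Interpolate at f ≈ 0.541 with slerp weights a = sin((1−f)δ)/sin δ ≈ 0.621, b = sin(fδ)/sin δ ≈ 0.712.
p = a·p₁ + b·p₂ ≈ (-0.406, 0.913, 0.033); φ = arcsin(p_z) ≈ 1.89°, λ = atan2(p_y, p_x) ≈ 113.95°.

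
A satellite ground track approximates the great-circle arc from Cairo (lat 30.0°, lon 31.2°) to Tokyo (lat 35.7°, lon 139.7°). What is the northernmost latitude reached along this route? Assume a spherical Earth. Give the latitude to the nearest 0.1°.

The great circle lies in the plane with unit normal n̂ = (p₁ × p₂)/|p₁ × p₂|.
Here n̂_z ≈ +0.669; the vertex latitude is φ_max = arccos|n̂_z| ≈ 48.0°.
Check via Clairaut: cos φ_max = |cos φ₁| · sin C = cos(30.0°)·sin(50.5°) ≈ 0.669, again giving ≈ 48.0°.

≈ 48.0°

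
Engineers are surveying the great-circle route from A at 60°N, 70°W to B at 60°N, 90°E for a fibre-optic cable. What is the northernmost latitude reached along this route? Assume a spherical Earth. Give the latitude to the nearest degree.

The great circle lies in the plane with unit normal n̂ = (p₁ × p₂)/|p₁ × p₂|.
Here n̂_z ≈ +0.100; the vertex latitude is φ_max = arccos|n̂_z| ≈ 84.3°.
Check via Clairaut: cos φ_max = |cos φ₁| · sin C = cos(60.0°)·sin(11.5°) ≈ 0.100, again giving ≈ 84.3°.

≈ 84°N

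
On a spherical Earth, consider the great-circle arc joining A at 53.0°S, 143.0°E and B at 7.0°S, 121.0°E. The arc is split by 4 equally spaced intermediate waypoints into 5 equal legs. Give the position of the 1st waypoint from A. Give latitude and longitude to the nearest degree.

≈ 44°S, 136°E

Convert each endpoint to a unit vector on the sphere (x = cos φ cos λ, y = cos φ sin λ, z = sin φ).
The central angle between the endpoints is δ = arccos(p₁·p₂) ≈ 0.862 rad (49.4°).
Interpolate at f = 1/5 with slerp weights a = sin((1−f)δ)/sin δ ≈ 0.838, b = sin(fδ)/sin δ ≈ 0.226.
p = a·p₁ + b·p₂ ≈ (-0.518, 0.496, -0.697); φ = arcsin(p_z) ≈ -44.17°, λ = atan2(p_y, p_x) ≈ 136.27°.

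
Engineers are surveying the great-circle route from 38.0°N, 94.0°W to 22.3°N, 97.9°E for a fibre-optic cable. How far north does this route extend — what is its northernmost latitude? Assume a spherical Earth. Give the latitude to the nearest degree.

≈ 80°N

The great circle lies in the plane with unit normal n̂ = (p₁ × p₂)/|p₁ × p₂|.
Here n̂_z ≈ -0.171; the vertex latitude is φ_max = arccos|n̂_z| ≈ 80.1°.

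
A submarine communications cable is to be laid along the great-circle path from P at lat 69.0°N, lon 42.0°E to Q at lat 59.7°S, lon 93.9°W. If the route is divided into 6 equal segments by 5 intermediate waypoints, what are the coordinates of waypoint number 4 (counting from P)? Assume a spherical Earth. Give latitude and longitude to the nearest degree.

≈ lat 13°S, lon 58°W

Convert each endpoint to a unit vector on the sphere (x = cos φ cos λ, y = cos φ sin λ, z = sin φ).
The central angle between the endpoints is δ = arccos(p₁·p₂) ≈ 2.782 rad (159.4°).
Interpolate at f = 4/6 with slerp weights a = sin((1−f)δ)/sin δ ≈ 2.271, b = sin(fδ)/sin δ ≈ 2.725.
p = a·p₁ + b·p₂ ≈ (0.511, -0.827, -0.233); φ = arcsin(p_z) ≈ -13.48°, λ = atan2(p_y, p_x) ≈ -58.29°.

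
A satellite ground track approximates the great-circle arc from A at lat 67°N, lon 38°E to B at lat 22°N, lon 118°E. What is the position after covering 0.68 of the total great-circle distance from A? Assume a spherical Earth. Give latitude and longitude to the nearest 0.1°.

≈ lat 40.7°N, lon 106.5°E

Write both endpoints as unit vectors p₁, p₂ with components (cos φ cos λ, cos φ sin λ, sin φ).
The central angle between the endpoints is δ = arccos(p₁·p₂) ≈ 1.151 rad (65.9°).
Interpolate at f = 0.68 with slerp weights a = sin((1−f)δ)/sin δ ≈ 0.394, b = sin(fδ)/sin δ ≈ 0.772.
p = a·p₁ + b·p₂ ≈ (-0.215, 0.727, 0.652); φ = arcsin(p_z) ≈ 40.71°, λ = atan2(p_y, p_x) ≈ 106.46°.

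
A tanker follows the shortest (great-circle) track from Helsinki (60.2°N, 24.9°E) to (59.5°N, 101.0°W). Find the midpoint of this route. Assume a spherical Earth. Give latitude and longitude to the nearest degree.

Convert each endpoint to a unit vector on the sphere (x = cos φ cos λ, y = cos φ sin λ, z = sin φ).
The central angle between the endpoints is δ = arccos(p₁·p₂) ≈ 0.928 rad (53.1°).
Interpolate at f = 1/2 with slerp weights a = sin((1−f)δ)/sin δ ≈ 0.559, b = sin(fδ)/sin δ ≈ 0.559.
p = a·p₁ + b·p₂ ≈ (0.198, -0.162, 0.967); φ = arcsin(p_z) ≈ 75.20°, λ = atan2(p_y, p_x) ≈ -39.23°.

≈ (75°N, 39°W)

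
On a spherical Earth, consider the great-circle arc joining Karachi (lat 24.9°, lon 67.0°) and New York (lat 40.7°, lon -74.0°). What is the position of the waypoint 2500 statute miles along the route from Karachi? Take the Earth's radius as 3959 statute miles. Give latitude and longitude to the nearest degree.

≈ lat 54°, lon 38°

From cos δ = sin φ₁ sin φ₂ + cos φ₁ cos φ₂ cos Δλ, the central angle is δ ≈ 1.834 rad (105.1°). The total great-circle distance is δ·R ≈ 1.834 × 3959 ≈ 7259 mi, so the target fraction is f = 2500/7259 ≈ 0.344.
Interpolate at f ≈ 0.344 with slerp weights a = sin((1−f)δ)/sin δ ≈ 0.966, b = sin(fδ)/sin δ ≈ 0.611.
p = a·p₁ + b·p₂ ≈ (0.470, 0.361, 0.805); φ = arcsin(p_z) ≈ 53.65°, λ = atan2(p_y, p_x) ≈ 37.52°.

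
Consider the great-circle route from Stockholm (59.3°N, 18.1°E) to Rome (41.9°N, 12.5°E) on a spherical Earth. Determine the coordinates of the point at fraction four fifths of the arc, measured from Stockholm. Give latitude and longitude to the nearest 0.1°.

≈ 45.4°N, 13.3°E

Write both endpoints as unit vectors p₁, p₂ with components (cos φ cos λ, cos φ sin λ, sin φ).
The central angle between the endpoints is δ = arccos(p₁·p₂) ≈ 0.310 rad (17.7°).
Interpolate at f = 4/5 with slerp weights a = sin((1−f)δ)/sin δ ≈ 0.203, b = sin(fδ)/sin δ ≈ 0.805.
p = a·p₁ + b·p₂ ≈ (0.683, 0.162, 0.712); φ = arcsin(p_z) ≈ 45.40°, λ = atan2(p_y, p_x) ≈ 13.33°.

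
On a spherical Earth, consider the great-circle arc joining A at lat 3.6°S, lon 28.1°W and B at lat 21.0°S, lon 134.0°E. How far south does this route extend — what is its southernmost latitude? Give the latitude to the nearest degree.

The great circle lies in the plane with unit normal n̂ = (p₁ × p₂)/|p₁ × p₂|.
Here n̂_z ≈ +0.569; the vertex latitude is φ_max = arccos|n̂_z| ≈ 55.3°.

≈ 55°S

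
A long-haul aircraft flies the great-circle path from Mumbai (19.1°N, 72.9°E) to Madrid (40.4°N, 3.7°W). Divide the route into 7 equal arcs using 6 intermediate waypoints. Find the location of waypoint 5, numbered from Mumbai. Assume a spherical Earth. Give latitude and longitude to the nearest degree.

≈ 40°N, 22°E

Write both endpoints as unit vectors p₁, p₂ with components (cos φ cos λ, cos φ sin λ, sin φ).
The central angle between the endpoints is δ = arccos(p₁·p₂) ≈ 1.182 rad (67.7°).
Interpolate at f = 5/7 with slerp weights a = sin((1−f)δ)/sin δ ≈ 0.358, b = sin(fδ)/sin δ ≈ 0.808.
p = a·p₁ + b·p₂ ≈ (0.713, 0.284, 0.641); φ = arcsin(p_z) ≈ 39.85°, λ = atan2(p_y, p_x) ≈ 21.69°.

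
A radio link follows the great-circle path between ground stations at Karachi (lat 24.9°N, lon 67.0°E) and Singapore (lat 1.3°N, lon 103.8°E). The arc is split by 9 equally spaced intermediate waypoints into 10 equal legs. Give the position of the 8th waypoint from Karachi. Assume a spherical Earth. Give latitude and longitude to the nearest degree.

Convert each endpoint to a unit vector on the sphere (x = cos φ cos λ, y = cos φ sin λ, z = sin φ).
The central angle between the endpoints is δ = arccos(p₁·p₂) ≈ 0.744 rad (42.6°).
Interpolate at f = 8/10 with slerp weights a = sin((1−f)δ)/sin δ ≈ 0.219, b = sin(fδ)/sin δ ≈ 0.828.
p = a·p₁ + b·p₂ ≈ (-0.120, 0.987, 0.111); φ = arcsin(p_z) ≈ 6.37°, λ = atan2(p_y, p_x) ≈ 96.93°.

≈ lat 6°N, lon 97°E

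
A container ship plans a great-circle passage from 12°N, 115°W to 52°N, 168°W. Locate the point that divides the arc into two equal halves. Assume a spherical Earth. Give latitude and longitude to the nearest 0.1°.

The haversine formula gives a central angle δ ≈ 1.017 rad (58.2°) between the endpoints.
Interpolate at f = 1/2 with slerp weights a = sin((1−f)δ)/sin δ ≈ 0.572, b = sin(fδ)/sin δ ≈ 0.572.
p = a·p₁ + b·p₂ ≈ (-0.581, -0.581, 0.570); φ = arcsin(p_z) ≈ 34.75°, λ = atan2(p_y, p_x) ≈ -135.03°.

≈ 34.8°N, 135.0°W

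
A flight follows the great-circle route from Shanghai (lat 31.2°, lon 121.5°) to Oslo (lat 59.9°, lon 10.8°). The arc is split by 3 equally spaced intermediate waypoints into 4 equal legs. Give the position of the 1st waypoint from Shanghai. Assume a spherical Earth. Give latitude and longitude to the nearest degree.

Convert each endpoint to a unit vector on the sphere (x = cos φ cos λ, y = cos φ sin λ, z = sin φ).
The central angle between the endpoints is δ = arccos(p₁·p₂) ≈ 1.270 rad (72.8°).
Interpolate at f = 1/4 with slerp weights a = sin((1−f)δ)/sin δ ≈ 0.853, b = sin(fδ)/sin δ ≈ 0.327.
p = a·p₁ + b·p₂ ≈ (-0.220, 0.653, 0.725); φ = arcsin(p_z) ≈ 46.44°, λ = atan2(p_y, p_x) ≈ 108.64°.

≈ lat 46°, lon 109°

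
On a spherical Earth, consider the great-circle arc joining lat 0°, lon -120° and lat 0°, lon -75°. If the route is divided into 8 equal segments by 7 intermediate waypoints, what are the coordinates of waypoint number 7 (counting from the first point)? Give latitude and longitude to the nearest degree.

≈ lat 0°, lon -81°

Convert each endpoint to a unit vector on the sphere (x = cos φ cos λ, y = cos φ sin λ, z = sin φ).
The central angle between the endpoints is δ = arccos(p₁·p₂) ≈ 0.785 rad (45.0°).
Interpolate at f = 7/8 with slerp weights a = sin((1−f)δ)/sin δ ≈ 0.139, b = sin(fδ)/sin δ ≈ 0.897.
p = a·p₁ + b·p₂ ≈ (0.163, -0.987, 0.000); φ = arcsin(p_z) ≈ 0.00°, λ = atan2(p_y, p_x) ≈ -80.62°.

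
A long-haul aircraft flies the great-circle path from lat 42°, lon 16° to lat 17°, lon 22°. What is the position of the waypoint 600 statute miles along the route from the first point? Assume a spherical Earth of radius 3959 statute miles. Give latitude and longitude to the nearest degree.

≈ lat 34°, lon 18°

The haversine formula gives a central angle δ ≈ 0.445 rad (25.5°) between the endpoints. The total great-circle distance is δ·R ≈ 0.445 × 3959 ≈ 1764 mi, so the target fraction is f = 600/1764 ≈ 0.340.
Interpolate at f ≈ 0.340 with slerp weights a = sin((1−f)δ)/sin δ ≈ 0.672, b = sin(fδ)/sin δ ≈ 0.350.
p = a·p₁ + b·p₂ ≈ (0.791, 0.263, 0.552); φ = arcsin(p_z) ≈ 33.53°, λ = atan2(p_y, p_x) ≈ 18.41°.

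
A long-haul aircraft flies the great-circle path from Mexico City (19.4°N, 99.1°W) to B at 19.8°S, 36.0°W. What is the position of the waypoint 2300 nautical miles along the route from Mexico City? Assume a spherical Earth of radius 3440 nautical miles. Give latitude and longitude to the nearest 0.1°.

≈ 1.2°S, 66.2°W

The haversine formula gives a central angle δ ≈ 1.278 rad (73.2°) between the endpoints. The total great-circle distance is δ·R ≈ 1.278 × 3440 ≈ 4395 nmi, so the target fraction is f = 2300/4395 ≈ 0.523.
Interpolate at f ≈ 0.523 with slerp weights a = sin((1−f)δ)/sin δ ≈ 0.598, b = sin(fδ)/sin δ ≈ 0.648.
p = a·p₁ + b·p₂ ≈ (0.404, -0.915, -0.021); φ = arcsin(p_z) ≈ -1.20°, λ = atan2(p_y, p_x) ≈ -66.18°.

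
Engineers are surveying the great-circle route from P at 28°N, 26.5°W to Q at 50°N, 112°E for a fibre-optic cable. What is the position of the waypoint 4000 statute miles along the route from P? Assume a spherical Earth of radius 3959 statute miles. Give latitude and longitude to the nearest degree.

The haversine formula gives a central angle δ ≈ 1.636 rad (93.8°) between the endpoints. The total great-circle distance is δ·R ≈ 1.636 × 3959 ≈ 6478 mi, so the target fraction is f = 4000/6478 ≈ 0.617.
Interpolate at f ≈ 0.617 with slerp weights a = sin((1−f)δ)/sin δ ≈ 0.587, b = sin(fδ)/sin δ ≈ 0.849.
p = a·p₁ + b·p₂ ≈ (0.260, 0.275, 0.926); φ = arcsin(p_z) ≈ 67.80°, λ = atan2(p_y, p_x) ≈ 46.62°.

≈ 68°N, 47°E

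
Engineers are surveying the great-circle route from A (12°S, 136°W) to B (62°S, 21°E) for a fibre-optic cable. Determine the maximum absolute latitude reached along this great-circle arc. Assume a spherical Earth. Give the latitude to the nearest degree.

The great circle lies in the plane with unit normal n̂ = (p₁ × p₂)/|p₁ × p₂|.
Here n̂_z ≈ +0.185; the vertex latitude is φ_max = arccos|n̂_z| ≈ 79.4°.
Check via Clairaut: cos φ_max = |cos φ₁| · sin C = cos(12.0°)·sin(169.1°) ≈ 0.185, again giving ≈ 79.4°.

≈ 79°S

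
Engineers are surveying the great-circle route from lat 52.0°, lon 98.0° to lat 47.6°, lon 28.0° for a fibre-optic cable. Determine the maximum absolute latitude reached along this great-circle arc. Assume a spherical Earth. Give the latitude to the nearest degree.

≈ 56°

The great circle lies in the plane with unit normal n̂ = (p₁ × p₂)/|p₁ × p₂|.
Here n̂_z ≈ -0.565; the vertex latitude is φ_max = arccos|n̂_z| ≈ 55.6°.
Check via Clairaut: cos φ_max = |cos φ₁| · sin C = cos(52.0°)·sin(66.7°) ≈ 0.565, again giving ≈ 55.6°.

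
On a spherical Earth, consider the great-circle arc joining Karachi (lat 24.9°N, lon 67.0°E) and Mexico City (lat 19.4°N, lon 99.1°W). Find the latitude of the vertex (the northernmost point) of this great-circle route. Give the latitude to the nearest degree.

The great circle lies in the plane with unit normal n̂ = (p₁ × p₂)/|p₁ × p₂|.
Here n̂_z ≈ -0.284; the vertex latitude is φ_max = arccos|n̂_z| ≈ 73.5°.
Check via Clairaut: cos φ_max = |cos φ₁| · sin C = cos(24.9°)·sin(18.3°) ≈ 0.284, again giving ≈ 73.5°.

≈ 73°N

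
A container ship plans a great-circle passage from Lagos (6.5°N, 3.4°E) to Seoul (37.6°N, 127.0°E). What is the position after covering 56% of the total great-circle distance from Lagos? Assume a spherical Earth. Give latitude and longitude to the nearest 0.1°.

≈ 42.3°N, 61.7°E

From cos δ = sin φ₁ sin φ₂ + cos φ₁ cos φ₂ cos Δλ, the central angle is δ ≈ 1.946 rad (111.5°).
Interpolate at f = 0.56 with slerp weights a = sin((1−f)δ)/sin δ ≈ 0.812, b = sin(fδ)/sin δ ≈ 0.953.
p = a·p₁ + b·p₂ ≈ (0.351, 0.651, 0.673); φ = arcsin(p_z) ≈ 42.32°, λ = atan2(p_y, p_x) ≈ 61.66°.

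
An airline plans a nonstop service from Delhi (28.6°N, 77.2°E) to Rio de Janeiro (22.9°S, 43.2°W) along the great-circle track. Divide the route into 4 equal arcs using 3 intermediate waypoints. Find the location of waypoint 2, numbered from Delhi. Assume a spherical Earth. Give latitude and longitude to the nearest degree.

Convert each endpoint to a unit vector on the sphere (x = cos φ cos λ, y = cos φ sin λ, z = sin φ).
The central angle between the endpoints is δ = arccos(p₁·p₂) ≈ 2.209 rad (126.6°).
Interpolate at f = 2/4 with slerp weights a = sin((1−f)δ)/sin δ ≈ 1.112, b = sin(fδ)/sin δ ≈ 1.112.
p = a·p₁ + b·p₂ ≈ (0.963, 0.251, 0.100); φ = arcsin(p_z) ≈ 5.72°, λ = atan2(p_y, p_x) ≈ 14.60°.

≈ 6°N, 15°E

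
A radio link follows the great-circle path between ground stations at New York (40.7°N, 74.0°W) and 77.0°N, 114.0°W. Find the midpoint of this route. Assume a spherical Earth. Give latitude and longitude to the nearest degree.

From cos δ = sin φ₁ sin φ₂ + cos φ₁ cos φ₂ cos Δλ, the central angle is δ ≈ 0.698 rad (40.0°).
Interpolate at f = 1/2 with slerp weights a = sin((1−f)δ)/sin δ ≈ 0.532, b = sin(fδ)/sin δ ≈ 0.532.
p = a·p₁ + b·p₂ ≈ (0.063, -0.497, 0.865); φ = arcsin(p_z) ≈ 59.93°, λ = atan2(p_y, p_x) ≈ -82.83°.

≈ 60°N, 83°W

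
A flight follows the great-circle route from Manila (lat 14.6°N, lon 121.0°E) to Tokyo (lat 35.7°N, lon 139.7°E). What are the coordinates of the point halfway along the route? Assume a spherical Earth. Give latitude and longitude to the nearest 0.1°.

Write both endpoints as unit vectors p₁, p₂ with components (cos φ cos λ, cos φ sin λ, sin φ).
The central angle between the endpoints is δ = arccos(p₁·p₂) ≈ 0.470 rad (26.9°).
Interpolate at f = 1/2 with slerp weights a = sin((1−f)δ)/sin δ ≈ 0.514, b = sin(fδ)/sin δ ≈ 0.514.
p = a·p₁ + b·p₂ ≈ (-0.575, 0.697, 0.430); φ = arcsin(p_z) ≈ 25.44°, λ = atan2(p_y, p_x) ≈ 129.53°.

≈ lat 25.4°N, lon 129.5°E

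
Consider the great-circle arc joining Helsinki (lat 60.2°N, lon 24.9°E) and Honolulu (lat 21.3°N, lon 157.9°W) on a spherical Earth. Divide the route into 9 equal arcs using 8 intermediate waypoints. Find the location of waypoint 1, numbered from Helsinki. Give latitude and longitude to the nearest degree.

Convert each endpoint to a unit vector on the sphere (x = cos φ cos λ, y = cos φ sin λ, z = sin φ).
The central angle between the endpoints is δ = arccos(p₁·p₂) ≈ 1.719 rad (98.5°).
Interpolate at f = 1/9 with slerp weights a = sin((1−f)δ)/sin δ ≈ 1.010, b = sin(fδ)/sin δ ≈ 0.192.
p = a·p₁ + b·p₂ ≈ (0.290, 0.144, 0.946); φ = arcsin(p_z) ≈ 71.12°, λ = atan2(p_y, p_x) ≈ 26.45°.

≈ lat 71°N, lon 26°E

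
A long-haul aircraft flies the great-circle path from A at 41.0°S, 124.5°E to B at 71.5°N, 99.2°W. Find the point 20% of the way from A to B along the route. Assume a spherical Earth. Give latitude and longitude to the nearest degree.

Convert each endpoint to a unit vector on the sphere (x = cos φ cos λ, y = cos φ sin λ, z = sin φ).
The central angle between the endpoints is δ = arccos(p₁·p₂) ≈ 2.490 rad (142.7°).
Interpolate at f = 0.20 with slerp weights a = sin((1−f)δ)/sin δ ≈ 1.505, b = sin(fδ)/sin δ ≈ 0.788.
p = a·p₁ + b·p₂ ≈ (-0.683, 0.689, -0.240); φ = arcsin(p_z) ≈ -13.90°, λ = atan2(p_y, p_x) ≈ 134.75°.

≈ 14°S, 135°E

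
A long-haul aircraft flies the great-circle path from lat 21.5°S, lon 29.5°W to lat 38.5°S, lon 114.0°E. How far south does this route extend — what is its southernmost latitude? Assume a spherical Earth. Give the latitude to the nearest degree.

≈ 62°S

The great circle lies in the plane with unit normal n̂ = (p₁ × p₂)/|p₁ × p₂|.
Here n̂_z ≈ +0.464; the vertex latitude is φ_max = arccos|n̂_z| ≈ 62.4°.
Check via Clairaut: cos φ_max = |cos φ₁| · sin C = cos(21.5°)·sin(150.1°) ≈ 0.464, again giving ≈ 62.4°.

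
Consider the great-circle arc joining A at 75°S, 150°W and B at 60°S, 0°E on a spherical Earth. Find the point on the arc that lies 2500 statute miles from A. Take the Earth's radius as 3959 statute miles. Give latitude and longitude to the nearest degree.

Convert each endpoint to a unit vector on the sphere (x = cos φ cos λ, y = cos φ sin λ, z = sin φ).
The central angle between the endpoints is δ = arccos(p₁·p₂) ≈ 0.761 rad (43.6°). The total great-circle distance is δ·R ≈ 0.761 × 3959 ≈ 3011 mi, so the target fraction is f = 2500/3011 ≈ 0.830.
Interpolate at f ≈ 0.830 with slerp weights a = sin((1−f)δ)/sin δ ≈ 0.187, b = sin(fδ)/sin δ ≈ 0.856.
p = a·p₁ + b·p₂ ≈ (0.386, -0.024, -0.922); φ = arcsin(p_z) ≈ -67.23°, λ = atan2(p_y, p_x) ≈ -3.58°.

≈ 67°S, 4°W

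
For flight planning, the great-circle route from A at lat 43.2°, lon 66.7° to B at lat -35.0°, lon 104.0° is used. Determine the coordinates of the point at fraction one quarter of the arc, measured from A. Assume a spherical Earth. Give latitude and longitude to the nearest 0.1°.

Write both endpoints as unit vectors p₁, p₂ with components (cos φ cos λ, cos φ sin λ, sin φ).
The central angle between the endpoints is δ = arccos(p₁·p₂) ≈ 1.488 rad (85.3°).
Interpolate at f = 1/4 with slerp weights a = sin((1−f)δ)/sin δ ≈ 0.902, b = sin(fδ)/sin δ ≈ 0.365.
p = a·p₁ + b·p₂ ≈ (0.188, 0.894, 0.408); φ = arcsin(p_z) ≈ 24.07°, λ = atan2(p_y, p_x) ≈ 78.14°.

≈ lat 24.1°, lon 78.1°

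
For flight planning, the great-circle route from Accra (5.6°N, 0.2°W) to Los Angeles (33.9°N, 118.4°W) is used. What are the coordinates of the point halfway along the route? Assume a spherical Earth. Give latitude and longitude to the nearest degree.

≈ (35°N, 51°W)

Write both endpoints as unit vectors p₁, p₂ with components (cos φ cos λ, cos φ sin λ, sin φ).
The central angle between the endpoints is δ = arccos(p₁·p₂) ≈ 1.913 rad (109.6°).
Interpolate at f = 1/2 with slerp weights a = sin((1−f)δ)/sin δ ≈ 0.868, b = sin(fδ)/sin δ ≈ 0.868.
p = a·p₁ + b·p₂ ≈ (0.521, -0.637, 0.569); φ = arcsin(p_z) ≈ 34.66°, λ = atan2(p_y, p_x) ≈ -50.70°.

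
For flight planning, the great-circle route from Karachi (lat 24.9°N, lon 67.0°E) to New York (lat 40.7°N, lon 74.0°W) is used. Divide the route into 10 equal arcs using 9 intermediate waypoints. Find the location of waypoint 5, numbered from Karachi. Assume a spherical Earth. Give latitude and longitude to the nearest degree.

≈ lat 62°N, lon 11°E

Convert each endpoint to a unit vector on the sphere (x = cos φ cos λ, y = cos φ sin λ, z = sin φ).
The central angle between the endpoints is δ = arccos(p₁·p₂) ≈ 1.834 rad (105.1°).
Interpolate at f = 5/10 with slerp weights a = sin((1−f)δ)/sin δ ≈ 0.822, b = sin(fδ)/sin δ ≈ 0.822.
p = a·p₁ + b·p₂ ≈ (0.463, 0.087, 0.882); φ = arcsin(p_z) ≈ 61.89°, λ = atan2(p_y, p_x) ≈ 10.67°.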